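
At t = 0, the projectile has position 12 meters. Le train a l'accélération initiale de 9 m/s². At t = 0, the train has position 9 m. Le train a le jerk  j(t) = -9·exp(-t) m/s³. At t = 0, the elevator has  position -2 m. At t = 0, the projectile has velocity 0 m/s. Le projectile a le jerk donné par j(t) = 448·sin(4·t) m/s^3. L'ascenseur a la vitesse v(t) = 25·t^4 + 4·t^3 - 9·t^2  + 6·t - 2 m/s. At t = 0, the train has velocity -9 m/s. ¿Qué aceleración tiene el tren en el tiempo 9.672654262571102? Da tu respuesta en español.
Necesitamos integrar nuestra ecuación de la sacudida j(t) = -9·exp(-t) 1 vez. Integrando la sacudida y usando la condición inicial a(0) = 9, obtenemos a(t) = 9·exp(-t). Usando a(t) = 9·exp(-t) y sustituyendo t = 9.672654262571102, encontramos a = 0.000566842151599893.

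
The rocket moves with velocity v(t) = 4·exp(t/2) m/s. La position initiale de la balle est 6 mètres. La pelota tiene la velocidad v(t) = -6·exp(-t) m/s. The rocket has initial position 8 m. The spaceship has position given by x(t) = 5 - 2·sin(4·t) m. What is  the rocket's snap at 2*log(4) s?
We must differentiate our velocity equation v(t) = 4·exp(t/2) 3 times. Taking d/dt of v(t), we find a(t) = 2·exp(t/2). Differentiating acceleration, we get jerk: j(t) = exp(t/2). Differentiating jerk, we get snap: s(t) = exp(t/2)/2. We have snap s(t) = exp(t/2)/2. Substituting t = 2*log(4): s(2*log(4)) = 2.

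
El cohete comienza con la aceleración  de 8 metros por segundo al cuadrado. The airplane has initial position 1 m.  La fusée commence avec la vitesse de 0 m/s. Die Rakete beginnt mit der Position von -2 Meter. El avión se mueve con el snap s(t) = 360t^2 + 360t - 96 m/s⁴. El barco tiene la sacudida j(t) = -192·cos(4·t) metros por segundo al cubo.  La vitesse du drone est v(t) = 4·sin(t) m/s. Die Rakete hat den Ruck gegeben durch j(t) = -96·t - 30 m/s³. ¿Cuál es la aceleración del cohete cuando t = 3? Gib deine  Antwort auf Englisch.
To solve this, we need to take 1 antiderivative of our jerk equation j(t) = -96·t - 30. Finding the antiderivative of j(t) and using a(0) = 8: a(t) = -48·t^2 - 30·t + 8. Using a(t) = -48·t^2 - 30·t + 8 and substituting t = 3, we find a = -514.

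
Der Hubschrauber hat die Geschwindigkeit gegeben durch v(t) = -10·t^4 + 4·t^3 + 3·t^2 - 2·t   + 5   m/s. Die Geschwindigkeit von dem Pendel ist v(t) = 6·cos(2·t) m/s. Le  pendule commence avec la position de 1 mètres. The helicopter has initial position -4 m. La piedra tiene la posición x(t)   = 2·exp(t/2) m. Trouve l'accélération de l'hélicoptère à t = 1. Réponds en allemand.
Ausgehend von der Geschwindigkeit v(t) = -10·t^4 + 4·t^3 + 3·t^2 - 2·t + 5, nehmen wir 1 Ableitung. Durch Ableiten von der Geschwindigkeit erhalten wir die Beschleunigung: a(t) = -40·t^3 + 12·t^2 + 6·t - 2. Wir haben die Beschleunigung a(t) = -40·t^3 + 12·t^2 + 6·t - 2. Durch Einsetzen von t = 1: a(1) = -24.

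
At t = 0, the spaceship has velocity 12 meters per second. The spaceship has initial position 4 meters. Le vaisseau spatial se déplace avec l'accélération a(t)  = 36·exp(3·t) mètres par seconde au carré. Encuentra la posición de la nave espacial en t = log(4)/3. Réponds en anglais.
Starting from acceleration a(t) = 36·exp(3·t), we take 2 antiderivatives. Taking ∫a(t)dt and applying v(0) = 12, we find v(t) = 12·exp(3·t). The antiderivative of velocity is position. Using x(0) = 4, we get x(t) = 4·exp(3·t). We have position x(t) = 4·exp(3·t). Substituting t = log(4)/3: x(log(4)/3) = 16.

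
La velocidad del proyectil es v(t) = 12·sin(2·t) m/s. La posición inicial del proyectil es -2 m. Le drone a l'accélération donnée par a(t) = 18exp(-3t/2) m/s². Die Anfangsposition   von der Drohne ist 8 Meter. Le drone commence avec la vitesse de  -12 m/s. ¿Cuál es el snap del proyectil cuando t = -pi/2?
Partiendo de la velocidad v(t) = 12·sin(2·t), tomamos 3 derivadas. Tomando d/dt de v(t), encontramos a(t) = 24·cos(2·t). Tomando d/dt de a(t), encontramos j(t) = -48·sin(2·t). La derivada de la sacudida da el snap: s(t) = -96·cos(2·t). Tenemos el snap s(t) = -96·cos(2·t). Sustituyendo t = -pi/2: s(-pi/2) = 96.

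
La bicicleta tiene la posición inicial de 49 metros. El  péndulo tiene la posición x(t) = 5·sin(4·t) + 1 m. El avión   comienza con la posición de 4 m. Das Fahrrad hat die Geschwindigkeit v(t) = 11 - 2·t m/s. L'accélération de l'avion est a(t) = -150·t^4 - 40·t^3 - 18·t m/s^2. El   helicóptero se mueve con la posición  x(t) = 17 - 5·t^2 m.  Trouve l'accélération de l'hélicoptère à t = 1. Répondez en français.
Pour résoudre ceci, nous devons prendre 2 dérivées de notre équation de la position x(t) = 17 - 5·t^2. En prenant d/dt de x(t), nous trouvons v(t) = -10·t. En prenant d/dt de v(t), nous trouvons a(t) = -10. De l'équation de l'accélération a(t) = -10, nous substituons t = 1 pour obtenir a = -10.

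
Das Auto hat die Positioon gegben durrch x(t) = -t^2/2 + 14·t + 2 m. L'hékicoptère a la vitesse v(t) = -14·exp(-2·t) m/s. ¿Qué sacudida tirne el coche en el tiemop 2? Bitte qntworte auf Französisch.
En partant de la position x(t) = -t^2/2 + 14·t + 2, nous prenons 3 dérivées. La dérivée de la position donne la vitesse: v(t) = 14 - t. En prenant d/dt de v(t), nous trouvons a(t) = -1. La dérivée de l'accélération donne le jerk: j(t) = 0. De l'équation du jerk j(t) = 0, nous substituons t = 2 pour obtenir j = 0.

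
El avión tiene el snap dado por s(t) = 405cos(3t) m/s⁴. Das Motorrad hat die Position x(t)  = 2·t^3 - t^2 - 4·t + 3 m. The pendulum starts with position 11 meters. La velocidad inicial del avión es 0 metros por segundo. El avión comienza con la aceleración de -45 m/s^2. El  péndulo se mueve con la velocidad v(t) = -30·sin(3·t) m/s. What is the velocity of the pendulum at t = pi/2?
Using v(t) = -30·sin(3·t) and substituting t = pi/2, we find v = 30.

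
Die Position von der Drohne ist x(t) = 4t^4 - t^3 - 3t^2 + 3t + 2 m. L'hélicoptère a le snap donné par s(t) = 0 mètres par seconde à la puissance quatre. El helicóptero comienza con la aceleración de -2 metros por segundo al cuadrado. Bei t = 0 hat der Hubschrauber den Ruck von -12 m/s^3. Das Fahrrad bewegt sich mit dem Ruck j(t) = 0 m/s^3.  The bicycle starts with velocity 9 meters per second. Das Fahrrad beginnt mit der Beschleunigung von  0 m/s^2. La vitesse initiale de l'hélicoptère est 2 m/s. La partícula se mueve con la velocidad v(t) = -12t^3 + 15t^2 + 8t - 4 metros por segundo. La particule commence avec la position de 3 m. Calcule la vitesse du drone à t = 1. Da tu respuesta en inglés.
Starting from position x(t) = 4·t^4 - t^3 - 3·t^2 + 3·t + 2, we take 1 derivative. The derivative of position gives velocity: v(t) = 16·t^3 - 3·t^2 - 6·t + 3. From the given velocity equation v(t) = 16·t^3 - 3·t^2 - 6·t + 3, we substitute t = 1 to get v = 10.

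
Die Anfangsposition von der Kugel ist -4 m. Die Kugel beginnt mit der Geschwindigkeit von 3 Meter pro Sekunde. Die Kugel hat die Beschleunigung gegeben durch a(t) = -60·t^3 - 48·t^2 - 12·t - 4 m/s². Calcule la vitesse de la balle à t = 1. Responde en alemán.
Wir müssen die Stammfunktion unserer Gleichung für die Beschleunigung a(t) = -60·t^3 - 48·t^2 - 12·t - 4 1-mal finden. Durch Integration von der Beschleunigung und Verwendung der Anfangsbedingung v(0) = 3, erhalten wir v(t) = -15·t^4 - 16·t^3 - 6·t^2 - 4·t + 3. Wir haben die Geschwindigkeit v(t) = -15·t^4 - 16·t^3 - 6·t^2 - 4·t + 3. Durch Einsetzen von t = 1: v(1) = -38.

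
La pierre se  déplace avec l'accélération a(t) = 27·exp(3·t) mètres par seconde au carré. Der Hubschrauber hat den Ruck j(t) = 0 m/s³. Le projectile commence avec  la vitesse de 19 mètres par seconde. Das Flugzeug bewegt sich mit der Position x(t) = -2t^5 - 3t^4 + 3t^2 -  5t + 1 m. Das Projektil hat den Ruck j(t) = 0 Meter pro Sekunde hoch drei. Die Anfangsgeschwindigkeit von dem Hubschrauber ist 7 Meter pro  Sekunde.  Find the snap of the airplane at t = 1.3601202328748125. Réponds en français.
Nous devons dériver notre équation de la position x(t) = -2·t^5 - 3·t^4 + 3·t^2 - 5·t + 1 4 fois. En prenant d/dt de x(t), nous trouvons v(t) = -10·t^4 - 12·t^3 + 6·t - 5. En prenant d/dt de v(t), nous trouvons a(t) = -40·t^3 - 36·t^2 + 6. En prenant d/dt de a(t), nous trouvons j(t) = -120·t^2 - 72·t. La dérivée du jerk donne le snap: s(t) = -240·t - 72. De l'équation du snap s(t) = -240·t - 72, nous substituons t = 1.3601202328748125 pour obtenir s = -398.428855889955.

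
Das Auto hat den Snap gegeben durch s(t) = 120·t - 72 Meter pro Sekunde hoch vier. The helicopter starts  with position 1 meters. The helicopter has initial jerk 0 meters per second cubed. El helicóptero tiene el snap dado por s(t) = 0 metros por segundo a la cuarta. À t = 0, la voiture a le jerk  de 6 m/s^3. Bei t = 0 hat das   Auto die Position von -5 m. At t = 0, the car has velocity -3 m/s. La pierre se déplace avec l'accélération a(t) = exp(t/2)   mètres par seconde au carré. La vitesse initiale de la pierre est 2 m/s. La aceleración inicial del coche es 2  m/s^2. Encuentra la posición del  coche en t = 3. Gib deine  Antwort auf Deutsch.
Wir müssen das Integral unserer Gleichung für den Snap s(t) = 120·t - 72 4-mal finden. Durch Integration von dem Snap und Verwendung der Anfangsbedingung j(0) = 6, erhalten wir j(t) = 60·t^2 - 72·t + 6. Das Integral von dem Ruck, mit a(0) = 2, ergibt die Beschleunigung: a(t) = 20·t^3 - 36·t^2 + 6·t + 2. Das Integral von der Beschleunigung ist die Geschwindigkeit. Mit v(0) = -3 erhalten wir v(t) = 5·t^4 - 12·t^3 + 3·t^2 + 2·t - 3. Durch Integration von der Geschwindigkeit und Verwendung der Anfangsbedingung x(0) = -5, erhalten wir x(t) = t^5 - 3·t^4 + t^3 + t^2 - 3·t - 5. Aus der Gleichung für die Position x(t) = t^5 - 3·t^4 + t^3 + t^2 - 3·t - 5, setzen wir t = 3 ein und erhalten x = 22.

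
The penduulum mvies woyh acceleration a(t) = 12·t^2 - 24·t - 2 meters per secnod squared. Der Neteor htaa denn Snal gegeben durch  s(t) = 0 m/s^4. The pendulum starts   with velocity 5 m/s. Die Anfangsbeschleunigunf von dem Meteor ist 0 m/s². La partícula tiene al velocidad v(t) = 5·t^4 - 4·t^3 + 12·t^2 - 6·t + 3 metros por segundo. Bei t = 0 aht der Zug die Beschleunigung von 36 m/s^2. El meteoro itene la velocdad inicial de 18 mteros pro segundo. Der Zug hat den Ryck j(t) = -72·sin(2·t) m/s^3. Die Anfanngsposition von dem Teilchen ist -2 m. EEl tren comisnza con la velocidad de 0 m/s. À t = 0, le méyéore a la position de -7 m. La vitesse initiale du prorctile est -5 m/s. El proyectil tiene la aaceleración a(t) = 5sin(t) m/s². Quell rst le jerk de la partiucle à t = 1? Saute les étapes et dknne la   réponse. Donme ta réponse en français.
Le jerk à t = 1 est j = 60.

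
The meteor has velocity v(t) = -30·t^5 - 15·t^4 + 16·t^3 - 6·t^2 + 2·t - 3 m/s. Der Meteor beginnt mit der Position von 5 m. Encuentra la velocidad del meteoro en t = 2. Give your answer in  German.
Mit v(t) = -30·t^5 - 15·t^4 + 16·t^3 - 6·t^2 + 2·t - 3 und Einsetzen von t = 2, finden wir v = -1095.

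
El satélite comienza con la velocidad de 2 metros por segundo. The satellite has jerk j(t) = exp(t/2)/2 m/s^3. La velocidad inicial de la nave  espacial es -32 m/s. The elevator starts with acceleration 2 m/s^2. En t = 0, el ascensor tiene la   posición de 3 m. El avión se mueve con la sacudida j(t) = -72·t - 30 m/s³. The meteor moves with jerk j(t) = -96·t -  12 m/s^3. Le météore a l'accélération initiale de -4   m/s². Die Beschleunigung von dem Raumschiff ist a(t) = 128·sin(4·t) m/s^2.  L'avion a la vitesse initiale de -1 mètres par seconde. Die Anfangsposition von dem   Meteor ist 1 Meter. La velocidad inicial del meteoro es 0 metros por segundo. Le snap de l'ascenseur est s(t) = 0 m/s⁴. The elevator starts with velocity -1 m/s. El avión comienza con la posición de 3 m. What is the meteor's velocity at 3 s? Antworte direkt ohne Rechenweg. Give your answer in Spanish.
La respuesta es -498.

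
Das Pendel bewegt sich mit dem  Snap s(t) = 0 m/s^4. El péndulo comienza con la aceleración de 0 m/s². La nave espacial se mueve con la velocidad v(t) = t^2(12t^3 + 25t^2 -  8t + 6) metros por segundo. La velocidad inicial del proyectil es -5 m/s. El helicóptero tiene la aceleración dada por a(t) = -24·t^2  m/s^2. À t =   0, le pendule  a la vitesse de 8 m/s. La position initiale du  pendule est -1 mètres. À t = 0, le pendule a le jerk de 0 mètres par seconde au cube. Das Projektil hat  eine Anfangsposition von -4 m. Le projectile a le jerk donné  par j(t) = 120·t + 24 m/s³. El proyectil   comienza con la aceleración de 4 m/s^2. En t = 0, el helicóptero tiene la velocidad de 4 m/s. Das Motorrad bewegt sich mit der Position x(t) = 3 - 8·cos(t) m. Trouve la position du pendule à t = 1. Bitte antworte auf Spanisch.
Para resolver esto, necesitamos tomar 4 integrales de nuestra ecuación del snap s(t) = 0. La integral del snap es la sacudida. Usando j(0) = 0, obtenemos j(t) = 0. La antiderivada de la sacudida es la aceleración. Usando a(0) = 0, obtenemos a(t) = 0. Tomando ∫a(t)dt y aplicando v(0) = 8, encontramos v(t) = 8. La integral de la velocidad, con x(0) = -1, da la posición: x(t) = 8·t - 1. De la ecuación de la posición x(t) = 8·t - 1, sustituimos t = 1 para obtener x = 7.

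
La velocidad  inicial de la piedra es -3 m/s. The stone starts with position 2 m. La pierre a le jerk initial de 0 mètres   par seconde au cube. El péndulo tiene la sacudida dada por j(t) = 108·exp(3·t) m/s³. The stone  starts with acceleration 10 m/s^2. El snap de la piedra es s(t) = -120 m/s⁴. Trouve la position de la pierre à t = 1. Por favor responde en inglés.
To find the answer, we compute 4 integrals of s(t) = -120. Integrating snap and using the initial condition j(0) = 0, we get j(t) = -120·t. Taking ∫j(t)dt and applying a(0) = 10, we find a(t) = 10 - 60·t^2. The antiderivative of acceleration is velocity. Using v(0) = -3, we get v(t) = -20·t^3 + 10·t - 3. The integral of velocity, with x(0) = 2, gives position: x(t) = -5·t^4 + 5·t^2 - 3·t + 2. We have position x(t) = -5·t^4 + 5·t^2 - 3·t + 2. Substituting t = 1: x(1) = -1.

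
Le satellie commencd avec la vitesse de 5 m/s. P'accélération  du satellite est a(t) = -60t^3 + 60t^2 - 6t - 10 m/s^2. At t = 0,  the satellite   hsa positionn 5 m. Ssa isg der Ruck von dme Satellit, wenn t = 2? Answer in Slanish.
Partiendo de la aceleración a(t) = -60·t^3 + 60·t^2 - 6·t - 10, tomamos 1 derivada. Tomando d/dt de a(t), encontramos j(t) = -180·t^2 + 120·t - 6. De la ecuación de la sacudida j(t) = -180·t^2 + 120·t - 6, sustituimos t = 2 para obtener j = -486.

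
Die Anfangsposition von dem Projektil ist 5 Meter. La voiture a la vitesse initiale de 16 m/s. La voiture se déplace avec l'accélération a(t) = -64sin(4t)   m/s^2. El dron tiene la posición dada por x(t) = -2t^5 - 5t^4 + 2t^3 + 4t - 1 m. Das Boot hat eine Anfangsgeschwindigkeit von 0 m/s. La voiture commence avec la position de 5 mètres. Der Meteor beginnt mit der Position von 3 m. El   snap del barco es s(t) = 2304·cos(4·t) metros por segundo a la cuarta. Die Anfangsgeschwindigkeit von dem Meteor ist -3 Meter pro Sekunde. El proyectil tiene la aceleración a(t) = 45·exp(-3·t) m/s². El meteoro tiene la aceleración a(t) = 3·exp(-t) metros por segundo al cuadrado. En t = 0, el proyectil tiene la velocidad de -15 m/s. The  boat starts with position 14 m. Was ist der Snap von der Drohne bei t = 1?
Wir müssen unsere Gleichung für die Position x(t) = -2·t^5 - 5·t^4 + 2·t^3 + 4·t - 1 4-mal ableiten. Die Ableitung von der Position ergibt die Geschwindigkeit: v(t) = -10·t^4 - 20·t^3 + 6·t^2 + 4. Mit d/dt von v(t) finden wir a(t) = -40·t^3 - 60·t^2 + 12·t. Durch Ableiten von der Beschleunigung erhalten wir den Ruck: j(t) = -120·t^2 - 120·t + 12. Mit d/dt von j(t) finden wir s(t) = -240·t - 120. Mit s(t) = -240·t - 120 und Einsetzen von t = 1, finden wir s = -360.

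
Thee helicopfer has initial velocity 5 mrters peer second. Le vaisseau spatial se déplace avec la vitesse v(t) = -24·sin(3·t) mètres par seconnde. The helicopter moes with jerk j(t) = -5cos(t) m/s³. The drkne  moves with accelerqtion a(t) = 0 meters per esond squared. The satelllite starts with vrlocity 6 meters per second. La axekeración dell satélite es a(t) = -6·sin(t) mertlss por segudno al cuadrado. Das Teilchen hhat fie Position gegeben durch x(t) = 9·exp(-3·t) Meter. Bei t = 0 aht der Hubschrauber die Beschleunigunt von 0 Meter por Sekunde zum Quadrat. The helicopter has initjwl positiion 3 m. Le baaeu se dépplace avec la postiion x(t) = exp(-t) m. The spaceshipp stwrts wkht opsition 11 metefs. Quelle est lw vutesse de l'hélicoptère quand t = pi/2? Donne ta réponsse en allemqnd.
Ausgehend von dem Ruck j(t) = -5·cos(t), nehmen wir 2 Stammfunktionen. Durch Integration von dem Ruck und Verwendung der Anfangsbedingung a(0) = 0, erhalten wir a(t) = -5·sin(t). Das Integral von der Beschleunigung ist die Geschwindigkeit. Mit v(0) = 5 erhalten wir v(t) = 5·cos(t). Mit v(t) = 5·cos(t) und Einsetzen von t = pi/2, finden wir v = 0.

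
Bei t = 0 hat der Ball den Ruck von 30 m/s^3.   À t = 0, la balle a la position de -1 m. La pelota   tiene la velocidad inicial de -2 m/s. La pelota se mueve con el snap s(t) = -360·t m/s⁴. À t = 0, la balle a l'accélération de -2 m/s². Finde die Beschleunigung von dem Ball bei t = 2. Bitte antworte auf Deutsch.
Wir müssen die Stammfunktion unserer Gleichung für den Snap s(t) = -360·t 2-mal finden. Durch Integration von dem Snap und Verwendung der Anfangsbedingung j(0) = 30, erhalten wir j(t) = 30 - 180·t^2. Durch Integration von dem Ruck und Verwendung der Anfangsbedingung a(0) = -2, erhalten wir a(t) = -60·t^3 + 30·t - 2. Aus der Gleichung für die Beschleunigung a(t) = -60·t^3 + 30·t - 2, setzen wir t = 2 ein und erhalten a = -422.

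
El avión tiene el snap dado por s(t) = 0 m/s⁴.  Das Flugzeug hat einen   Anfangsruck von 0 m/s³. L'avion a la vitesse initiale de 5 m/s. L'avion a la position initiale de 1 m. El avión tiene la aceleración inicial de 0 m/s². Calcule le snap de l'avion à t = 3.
Nous avons le snap s(t) = 0. En substituant t = 3: s(3) = 0.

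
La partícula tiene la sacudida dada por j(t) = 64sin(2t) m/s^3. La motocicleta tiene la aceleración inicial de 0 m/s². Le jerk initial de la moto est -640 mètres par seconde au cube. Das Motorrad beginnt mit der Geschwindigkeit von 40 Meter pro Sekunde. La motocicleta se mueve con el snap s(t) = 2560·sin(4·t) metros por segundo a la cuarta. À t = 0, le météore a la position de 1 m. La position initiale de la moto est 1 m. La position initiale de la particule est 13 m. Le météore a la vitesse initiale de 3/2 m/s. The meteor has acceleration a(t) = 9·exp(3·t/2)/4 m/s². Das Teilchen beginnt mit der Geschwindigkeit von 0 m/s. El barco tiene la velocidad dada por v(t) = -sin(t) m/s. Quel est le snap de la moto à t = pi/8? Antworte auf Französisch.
De l'équation du snap s(t) = 2560·sin(4·t), nous substituons t = pi/8 pour obtenir s = 2560.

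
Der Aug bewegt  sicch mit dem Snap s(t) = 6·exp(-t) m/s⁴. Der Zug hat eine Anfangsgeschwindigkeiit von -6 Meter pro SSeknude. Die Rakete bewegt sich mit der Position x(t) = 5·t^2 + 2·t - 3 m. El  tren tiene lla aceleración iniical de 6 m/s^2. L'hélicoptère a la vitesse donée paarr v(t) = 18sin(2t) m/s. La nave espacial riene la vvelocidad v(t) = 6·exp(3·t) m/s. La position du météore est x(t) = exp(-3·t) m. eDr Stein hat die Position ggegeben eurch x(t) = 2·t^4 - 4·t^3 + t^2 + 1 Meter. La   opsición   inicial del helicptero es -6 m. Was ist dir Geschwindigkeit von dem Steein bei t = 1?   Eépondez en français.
Pour résoudre ceci, nous devons prendre 1 dérivée de notre équation de la position x(t) = 2·t^4 - 4·t^3 + t^2 + 1. En dérivant la position, nous obtenons la vitesse: v(t) = 8·t^3 - 12·t^2 + 2·t. De l'équation de la vitesse v(t) = 8·t^3 - 12·t^2 + 2·t, nous substituons t = 1 pour obtenir v = -2.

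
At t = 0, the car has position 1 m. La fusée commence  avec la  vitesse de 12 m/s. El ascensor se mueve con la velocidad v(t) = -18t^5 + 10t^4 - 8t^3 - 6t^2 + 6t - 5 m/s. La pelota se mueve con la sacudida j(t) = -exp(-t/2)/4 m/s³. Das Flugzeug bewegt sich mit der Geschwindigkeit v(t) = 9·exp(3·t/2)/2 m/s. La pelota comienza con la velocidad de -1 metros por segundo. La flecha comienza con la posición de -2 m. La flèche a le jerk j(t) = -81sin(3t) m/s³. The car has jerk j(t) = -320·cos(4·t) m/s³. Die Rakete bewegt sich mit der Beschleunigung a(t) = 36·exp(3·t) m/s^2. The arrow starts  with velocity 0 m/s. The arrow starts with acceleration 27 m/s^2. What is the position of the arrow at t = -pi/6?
We need to integrate our jerk equation j(t) = -81·sin(3·t) 3 times. The antiderivative of jerk, with a(0) = 27, gives acceleration: a(t) = 27·cos(3·t). The integral of acceleration is velocity. Using v(0) = 0, we get v(t) = 9·sin(3·t). The integral of velocity, with x(0) = -2, gives position: x(t) = 1 - 3·cos(3·t). Using x(t) = 1 - 3·cos(3·t) and substituting t = -pi/6, we find x = 1.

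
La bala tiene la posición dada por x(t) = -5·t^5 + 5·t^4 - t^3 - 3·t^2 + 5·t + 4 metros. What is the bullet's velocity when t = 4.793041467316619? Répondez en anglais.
We must differentiate our position equation x(t) = -5·t^5 + 5·t^4 - t^3 - 3·t^2 + 5·t + 4 1 time. Differentiating position, we get velocity: v(t) = -25·t^4 + 20·t^3 - 3·t^2 - 6·t + 5. Using v(t) = -25·t^4 + 20·t^3 - 3·t^2 - 6·t + 5 and substituting t = 4.793041467316619, we find v = -11084.6949026107.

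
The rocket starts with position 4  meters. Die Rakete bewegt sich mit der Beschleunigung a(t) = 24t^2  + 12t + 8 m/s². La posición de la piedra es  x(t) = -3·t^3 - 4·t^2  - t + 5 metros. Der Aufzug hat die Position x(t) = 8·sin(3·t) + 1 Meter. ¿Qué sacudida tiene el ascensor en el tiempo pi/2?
Partiendo de la posición x(t) = 8·sin(3·t) + 1, tomamos 3 derivadas. Derivando la posición, obtenemos la velocidad: v(t) = 24·cos(3·t). Derivando la velocidad, obtenemos la aceleración: a(t) = -72·sin(3·t). La derivada de la aceleración da la sacudida: j(t) = -216·cos(3·t). Tenemos la sacudida j(t) = -216·cos(3·t). Sustituyendo t = pi/2: j(pi/2) = 0.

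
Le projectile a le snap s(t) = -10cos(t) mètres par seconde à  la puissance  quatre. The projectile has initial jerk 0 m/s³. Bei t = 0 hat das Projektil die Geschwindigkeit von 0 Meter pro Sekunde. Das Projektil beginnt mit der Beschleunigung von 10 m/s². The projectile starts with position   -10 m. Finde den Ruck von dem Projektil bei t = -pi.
Wir müssen unsere Gleichung für den Snap s(t) = -10·cos(t) 1-mal integrieren. Das Integral von dem Snap ist der Ruck. Mit j(0) = 0 erhalten wir j(t) = -10·sin(t). Aus der Gleichung für den Ruck j(t) = -10·sin(t), setzen wir t = -pi ein und erhalten j = 0.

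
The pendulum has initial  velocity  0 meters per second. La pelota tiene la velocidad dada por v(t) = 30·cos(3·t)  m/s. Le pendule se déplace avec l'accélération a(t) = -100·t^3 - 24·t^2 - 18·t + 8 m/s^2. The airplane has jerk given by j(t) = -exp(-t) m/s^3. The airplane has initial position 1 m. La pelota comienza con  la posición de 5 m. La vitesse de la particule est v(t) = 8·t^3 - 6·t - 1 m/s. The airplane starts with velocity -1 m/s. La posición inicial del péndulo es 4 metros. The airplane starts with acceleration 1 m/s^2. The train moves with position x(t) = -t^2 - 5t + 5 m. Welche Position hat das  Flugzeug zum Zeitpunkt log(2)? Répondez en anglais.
We must find the integral of our jerk equation j(t) = -exp(-t) 3 times. Integrating jerk and using the initial condition a(0) = 1, we get a(t) = exp(-t). Finding the antiderivative of a(t) and using v(0) = -1: v(t) = -exp(-t). The integral of velocity is position. Using x(0) = 1, we get x(t) = exp(-t). Using x(t) = exp(-t) and substituting t = log(2), we find x = 1/2.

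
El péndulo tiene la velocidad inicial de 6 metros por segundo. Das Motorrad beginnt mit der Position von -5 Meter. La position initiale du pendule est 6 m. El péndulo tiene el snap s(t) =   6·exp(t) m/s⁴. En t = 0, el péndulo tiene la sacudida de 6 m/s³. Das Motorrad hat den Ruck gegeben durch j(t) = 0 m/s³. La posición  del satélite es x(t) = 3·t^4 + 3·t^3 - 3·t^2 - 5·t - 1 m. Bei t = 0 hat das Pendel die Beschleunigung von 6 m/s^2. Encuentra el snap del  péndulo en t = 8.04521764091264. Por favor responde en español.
De la ecuación del snap s(t) = 6·exp(t), sustituimos t = 8.04521764091264 para obtener s = 18713.0629069037.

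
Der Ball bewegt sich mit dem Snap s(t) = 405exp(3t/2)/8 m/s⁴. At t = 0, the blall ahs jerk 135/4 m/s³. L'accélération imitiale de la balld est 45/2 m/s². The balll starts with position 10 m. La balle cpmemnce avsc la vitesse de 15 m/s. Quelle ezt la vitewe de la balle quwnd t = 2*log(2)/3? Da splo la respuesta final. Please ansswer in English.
At t = 2*log(2)/3, v = 30.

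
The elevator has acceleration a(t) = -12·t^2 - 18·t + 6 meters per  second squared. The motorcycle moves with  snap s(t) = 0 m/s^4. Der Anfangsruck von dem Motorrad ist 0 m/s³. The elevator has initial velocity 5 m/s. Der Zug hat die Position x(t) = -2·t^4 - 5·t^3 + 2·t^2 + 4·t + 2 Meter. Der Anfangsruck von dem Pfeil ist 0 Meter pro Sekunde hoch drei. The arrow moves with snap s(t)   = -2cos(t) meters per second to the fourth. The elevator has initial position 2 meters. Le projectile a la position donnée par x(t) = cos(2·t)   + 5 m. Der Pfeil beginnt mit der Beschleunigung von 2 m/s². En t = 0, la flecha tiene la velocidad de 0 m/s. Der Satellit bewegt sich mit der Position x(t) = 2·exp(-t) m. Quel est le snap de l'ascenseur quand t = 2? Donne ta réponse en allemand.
Ausgehend von der Beschleunigung a(t) = -12·t^2 - 18·t + 6, nehmen wir 2 Ableitungen. Mit d/dt von a(t) finden wir j(t) = -24·t - 18. Mit d/dt von j(t) finden wir s(t) = -24. Aus der Gleichung für den Snap s(t) = -24, setzen wir t = 2 ein und erhalten s = -24.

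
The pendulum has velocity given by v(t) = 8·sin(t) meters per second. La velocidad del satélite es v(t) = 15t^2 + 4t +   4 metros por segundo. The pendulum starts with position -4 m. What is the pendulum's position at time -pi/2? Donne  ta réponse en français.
En partant de la vitesse v(t) = 8·sin(t), nous prenons 1 intégrale. La primitive de la vitesse, avec x(0) = -4, donne la position: x(t) = 4 - 8·cos(t). Nous avons la position x(t) = 4 - 8·cos(t). En substituant t = -pi/2: x(-pi/2) = 4.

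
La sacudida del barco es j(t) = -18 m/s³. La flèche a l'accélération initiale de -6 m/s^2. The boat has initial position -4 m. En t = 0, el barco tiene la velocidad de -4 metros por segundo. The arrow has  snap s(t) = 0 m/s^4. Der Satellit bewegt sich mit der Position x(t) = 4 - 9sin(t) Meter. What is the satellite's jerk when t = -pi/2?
To solve this, we need to take 3 derivatives of our position equation x(t) = 4 - 9·sin(t). Taking d/dt of x(t), we find v(t) = -9·cos(t). Taking d/dt of v(t), we find a(t) = 9·sin(t). Differentiating acceleration, we get jerk: j(t) = 9·cos(t). From the given jerk equation j(t) = 9·cos(t), we substitute t = -pi/2 to get j = 0.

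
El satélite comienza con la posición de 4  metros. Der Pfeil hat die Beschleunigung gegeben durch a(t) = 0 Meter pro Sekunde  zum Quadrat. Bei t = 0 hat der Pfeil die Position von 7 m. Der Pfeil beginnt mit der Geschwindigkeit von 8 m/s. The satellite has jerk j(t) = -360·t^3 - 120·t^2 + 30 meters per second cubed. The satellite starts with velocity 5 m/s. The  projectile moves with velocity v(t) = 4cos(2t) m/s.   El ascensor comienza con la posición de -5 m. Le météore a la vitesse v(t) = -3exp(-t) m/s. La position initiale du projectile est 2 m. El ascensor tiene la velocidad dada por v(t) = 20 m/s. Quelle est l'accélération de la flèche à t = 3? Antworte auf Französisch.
En utilisant a(t) = 0 et en substituant t = 3, nous trouvons a = 0.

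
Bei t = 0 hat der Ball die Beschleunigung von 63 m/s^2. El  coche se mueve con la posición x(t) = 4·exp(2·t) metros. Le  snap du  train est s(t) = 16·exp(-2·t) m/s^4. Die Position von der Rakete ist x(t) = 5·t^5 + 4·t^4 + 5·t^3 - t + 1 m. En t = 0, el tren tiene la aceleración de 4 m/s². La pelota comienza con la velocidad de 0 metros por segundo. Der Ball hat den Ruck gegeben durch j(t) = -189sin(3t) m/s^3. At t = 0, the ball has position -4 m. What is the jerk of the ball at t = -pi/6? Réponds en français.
De l'équation du jerk j(t) = -189·sin(3·t), nous substituons t = -pi/6 pour obtenir j = 189.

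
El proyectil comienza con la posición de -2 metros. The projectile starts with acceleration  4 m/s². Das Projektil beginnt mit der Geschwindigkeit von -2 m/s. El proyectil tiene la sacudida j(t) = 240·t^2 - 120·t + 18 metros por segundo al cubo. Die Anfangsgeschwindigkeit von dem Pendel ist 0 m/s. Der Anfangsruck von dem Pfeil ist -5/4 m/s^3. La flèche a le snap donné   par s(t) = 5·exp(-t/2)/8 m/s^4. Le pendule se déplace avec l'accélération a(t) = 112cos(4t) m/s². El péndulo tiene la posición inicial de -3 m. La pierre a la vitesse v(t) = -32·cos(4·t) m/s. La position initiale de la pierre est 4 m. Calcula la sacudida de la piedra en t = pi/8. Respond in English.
Starting from velocity v(t) = -32·cos(4·t), we take 2 derivatives. The derivative of velocity gives acceleration: a(t) = 128·sin(4·t). Taking d/dt of a(t), we find j(t) = 512·cos(4·t). We have jerk j(t) = 512·cos(4·t). Substituting t = pi/8: j(pi/8) = 0.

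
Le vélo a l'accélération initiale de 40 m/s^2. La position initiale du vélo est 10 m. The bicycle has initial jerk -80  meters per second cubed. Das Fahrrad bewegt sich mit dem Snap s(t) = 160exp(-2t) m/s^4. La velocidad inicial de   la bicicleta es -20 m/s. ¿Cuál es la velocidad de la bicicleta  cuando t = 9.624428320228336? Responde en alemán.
Wir müssen das Integral unserer Gleichung für den Snap s(t) = 160·exp(-2·t) 3-mal finden. Mit ∫s(t)dt und Anwendung von j(0) = -80, finden wir j(t) = -80·exp(-2·t). Die Stammfunktion von dem Ruck ist die Beschleunigung. Mit a(0) = 40 erhalten wir a(t) = 40·exp(-2·t). Durch Integration von der Beschleunigung und Verwendung der Anfangsbedingung v(0) = -20, erhalten wir v(t) = -20·exp(-2·t). Mit v(t) = -20·exp(-2·t) und Einsetzen von t = 9.624428320228336, finden wir v = -8.73690822470758E-8.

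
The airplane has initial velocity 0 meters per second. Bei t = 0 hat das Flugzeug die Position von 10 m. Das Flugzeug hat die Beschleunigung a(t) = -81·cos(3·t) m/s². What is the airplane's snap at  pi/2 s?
To solve this, we need to take 2 derivatives of our acceleration equation a(t) = -81·cos(3·t). The derivative of acceleration gives jerk: j(t) = 243·sin(3·t). Differentiating jerk, we get snap: s(t) = 729·cos(3·t). From the given snap equation s(t) = 729·cos(3·t), we substitute t = pi/2 to get s = 0.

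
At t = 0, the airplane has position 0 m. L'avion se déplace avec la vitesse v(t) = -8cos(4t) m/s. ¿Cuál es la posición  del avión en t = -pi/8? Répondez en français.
Nous devons intégrer notre équation de la vitesse v(t) = -8·cos(4·t) 1 fois. En prenant ∫v(t)dt et en appliquant x(0) = 0, nous trouvons x(t) = -2·sin(4·t). En utilisant x(t) = -2·sin(4·t) et en substituant t = -pi/8, nous trouvons x = 2.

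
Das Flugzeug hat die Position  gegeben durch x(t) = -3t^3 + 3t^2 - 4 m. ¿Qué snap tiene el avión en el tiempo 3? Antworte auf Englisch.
Starting from position x(t) = -3·t^3 + 3·t^2 - 4, we take 4 derivatives. Taking d/dt of x(t), we find v(t) = -9·t^2 + 6·t. Differentiating velocity, we get acceleration: a(t) = 6 - 18·t. The derivative of acceleration gives jerk: j(t) = -18. Differentiating jerk, we get snap: s(t) = 0. We have snap s(t) = 0. Substituting t = 3: s(3) = 0.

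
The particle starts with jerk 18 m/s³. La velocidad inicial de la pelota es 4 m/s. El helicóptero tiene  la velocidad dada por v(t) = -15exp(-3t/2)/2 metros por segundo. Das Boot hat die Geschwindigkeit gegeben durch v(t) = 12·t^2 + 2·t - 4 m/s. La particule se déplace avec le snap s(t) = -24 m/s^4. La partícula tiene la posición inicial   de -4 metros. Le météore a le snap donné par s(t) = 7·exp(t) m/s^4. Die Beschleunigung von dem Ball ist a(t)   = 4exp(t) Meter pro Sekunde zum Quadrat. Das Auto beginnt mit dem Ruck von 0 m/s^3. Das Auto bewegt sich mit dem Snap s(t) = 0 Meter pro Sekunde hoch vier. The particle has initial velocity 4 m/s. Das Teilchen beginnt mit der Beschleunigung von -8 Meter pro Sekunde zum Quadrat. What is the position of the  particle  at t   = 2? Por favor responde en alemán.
Wir müssen die Stammfunktion unserer Gleichung für den Snap s(t) = -24 4-mal finden. Durch Integration von dem Snap und Verwendung der Anfangsbedingung j(0) = 18, erhalten wir j(t) = 18 - 24·t. Die Stammfunktion von dem Ruck ist die Beschleunigung. Mit a(0) = -8 erhalten wir a(t) = -12·t^2 + 18·t - 8. Mit ∫a(t)dt und Anwendung von v(0) = 4, finden wir v(t) = -4·t^3 + 9·t^2 - 8·t + 4. Die Stammfunktion von der Geschwindigkeit ist die Position. Mit x(0) = -4 erhalten wir x(t) = -t^4 + 3·t^3 - 4·t^2 + 4·t - 4. Mit x(t) = -t^4 + 3·t^3 - 4·t^2 + 4·t - 4 und Einsetzen von t = 2, finden wir x = -4.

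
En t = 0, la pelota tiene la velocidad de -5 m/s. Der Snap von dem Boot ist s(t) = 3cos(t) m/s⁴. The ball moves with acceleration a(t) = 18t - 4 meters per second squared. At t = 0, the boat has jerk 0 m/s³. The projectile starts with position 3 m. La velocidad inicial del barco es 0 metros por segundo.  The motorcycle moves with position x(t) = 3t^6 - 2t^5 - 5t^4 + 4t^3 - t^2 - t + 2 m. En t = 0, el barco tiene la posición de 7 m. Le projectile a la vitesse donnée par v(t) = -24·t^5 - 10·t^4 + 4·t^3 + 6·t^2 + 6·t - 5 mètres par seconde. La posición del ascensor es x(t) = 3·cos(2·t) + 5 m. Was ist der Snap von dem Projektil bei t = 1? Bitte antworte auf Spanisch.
Partiendo de la velocidad v(t) = -24·t^5 - 10·t^4 + 4·t^3 + 6·t^2 + 6·t - 5, tomamos 3 derivadas. Tomando d/dt de v(t), encontramos a(t) = -120·t^4 - 40·t^3 + 12·t^2 + 12·t + 6. La derivada de la aceleración da la sacudida: j(t) = -480·t^3 - 120·t^2 + 24·t + 12. Derivando la sacudida, obtenemos el snap: s(t) = -1440·t^2 - 240·t + 24. De la ecuación del snap s(t) = -1440·t^2 - 240·t + 24, sustituimos t = 1 para obtener s = -1656.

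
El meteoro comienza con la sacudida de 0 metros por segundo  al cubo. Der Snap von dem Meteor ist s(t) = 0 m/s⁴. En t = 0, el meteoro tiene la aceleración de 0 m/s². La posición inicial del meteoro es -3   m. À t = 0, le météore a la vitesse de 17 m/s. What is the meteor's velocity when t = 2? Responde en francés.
Nous devons intégrer notre équation du snap s(t) = 0 3 fois. La primitive du snap, avec j(0) = 0, donne le jerk: j(t) = 0. En prenant ∫j(t)dt et en appliquant a(0) = 0, nous trouvons a(t) = 0. La primitive de l'accélération est la vitesse. En utilisant v(0) = 17, nous obtenons v(t) = 17. En utilisant v(t) = 17 et en substituant t = 2, nous trouvons v = 17.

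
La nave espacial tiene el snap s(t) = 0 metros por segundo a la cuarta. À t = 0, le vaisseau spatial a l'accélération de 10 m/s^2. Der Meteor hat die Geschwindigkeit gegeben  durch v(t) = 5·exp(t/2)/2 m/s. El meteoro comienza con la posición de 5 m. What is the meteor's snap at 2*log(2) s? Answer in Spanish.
Partiendo de la velocidad v(t) = 5·exp(t/2)/2, tomamos 3 derivadas. La derivada de la velocidad da la aceleración: a(t) = 5·exp(t/2)/4. Tomando d/dt de a(t), encontramos j(t) = 5·exp(t/2)/8. La derivada de la sacudida da el snap: s(t) = 5·exp(t/2)/16. Tenemos el snap s(t) = 5·exp(t/2)/16. Sustituyendo t = 2*log(2): s(2*log(2)) = 5/8.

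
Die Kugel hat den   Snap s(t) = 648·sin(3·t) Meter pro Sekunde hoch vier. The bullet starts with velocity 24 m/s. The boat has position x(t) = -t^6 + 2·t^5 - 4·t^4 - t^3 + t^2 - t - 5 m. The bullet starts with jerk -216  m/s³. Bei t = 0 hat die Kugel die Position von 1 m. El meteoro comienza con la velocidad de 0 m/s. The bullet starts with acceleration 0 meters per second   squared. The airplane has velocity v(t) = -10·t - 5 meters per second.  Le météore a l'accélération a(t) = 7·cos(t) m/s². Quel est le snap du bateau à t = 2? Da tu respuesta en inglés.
We must differentiate our position equation x(t) = -t^6 + 2·t^5 - 4·t^4 - t^3 + t^2 - t - 5 4 times. Taking d/dt of x(t), we find v(t) = -6·t^5 + 10·t^4 - 16·t^3 - 3·t^2 + 2·t - 1. Differentiating velocity, we get acceleration: a(t) = -30·t^4 + 40·t^3 - 48·t^2 - 6·t + 2. The derivative of acceleration gives jerk: j(t) = -120·t^3 + 120·t^2 - 96·t - 6. Taking d/dt of j(t), we find s(t) = -360·t^2 + 240·t - 96. From the given snap equation s(t) = -360·t^2 + 240·t - 96, we substitute t = 2 to get s = -1056.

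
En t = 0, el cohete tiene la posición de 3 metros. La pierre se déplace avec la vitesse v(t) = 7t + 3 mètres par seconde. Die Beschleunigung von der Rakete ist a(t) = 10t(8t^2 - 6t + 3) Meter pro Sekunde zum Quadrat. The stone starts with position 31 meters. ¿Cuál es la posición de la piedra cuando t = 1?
Debemos encontrar la integral de nuestra ecuación de la velocidad v(t) = 7·t + 3 1 vez. Integrando la velocidad y usando la condición inicial x(0) = 31, obtenemos x(t) = 7·t^2/2 + 3·t + 31. Usando x(t) = 7·t^2/2 + 3·t + 31 y sustituyendo t = 1, encontramos x = 75/2.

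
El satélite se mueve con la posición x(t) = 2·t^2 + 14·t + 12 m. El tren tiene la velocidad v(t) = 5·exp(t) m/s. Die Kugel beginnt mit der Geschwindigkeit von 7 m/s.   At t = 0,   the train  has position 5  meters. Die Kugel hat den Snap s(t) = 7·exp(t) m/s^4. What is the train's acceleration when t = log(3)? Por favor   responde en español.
Para resolver esto, necesitamos tomar 1 derivada de nuestra ecuación de la velocidad v(t) = 5·exp(t). Tomando d/dt de v(t), encontramos a(t) = 5·exp(t). De la ecuación de la aceleración a(t) = 5·exp(t), sustituimos t = log(3) para obtener a = 15.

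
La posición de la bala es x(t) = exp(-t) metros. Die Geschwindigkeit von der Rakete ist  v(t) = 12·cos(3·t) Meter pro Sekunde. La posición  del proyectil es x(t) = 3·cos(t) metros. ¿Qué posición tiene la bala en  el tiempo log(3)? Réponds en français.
En utilisant x(t) = exp(-t) et en substituant t = log(3), nous trouvons x = 1/3.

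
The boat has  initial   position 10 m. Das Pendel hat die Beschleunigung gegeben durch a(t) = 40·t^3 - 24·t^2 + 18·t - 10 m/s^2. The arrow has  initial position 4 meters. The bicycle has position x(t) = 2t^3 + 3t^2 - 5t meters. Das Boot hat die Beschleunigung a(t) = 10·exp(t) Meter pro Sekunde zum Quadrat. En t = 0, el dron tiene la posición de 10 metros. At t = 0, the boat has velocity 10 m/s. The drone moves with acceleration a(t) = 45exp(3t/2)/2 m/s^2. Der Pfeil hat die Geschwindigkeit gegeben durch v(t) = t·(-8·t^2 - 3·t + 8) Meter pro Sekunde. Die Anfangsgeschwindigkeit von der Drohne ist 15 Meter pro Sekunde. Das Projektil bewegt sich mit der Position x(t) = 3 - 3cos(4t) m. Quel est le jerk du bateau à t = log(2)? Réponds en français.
Pour résoudre ceci, nous devons prendre 1 dérivée de notre équation de l'accélération a(t) = 10·exp(t). En dérivant l'accélération, nous obtenons le jerk: j(t) = 10·exp(t). Nous avons le jerk j(t) = 10·exp(t). En substituant t = log(2): j(log(2)) = 20.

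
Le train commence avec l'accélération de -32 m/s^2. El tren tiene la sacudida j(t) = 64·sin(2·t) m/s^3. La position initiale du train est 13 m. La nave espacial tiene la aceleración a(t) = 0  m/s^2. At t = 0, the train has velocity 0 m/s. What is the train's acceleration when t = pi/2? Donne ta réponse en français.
Nous devons intégrer notre équation du jerk j(t) = 64·sin(2·t) 1 fois. En intégrant le jerk et en utilisant la condition initiale a(0) = -32, nous obtenons a(t) = -32·cos(2·t). Nous avons l'accélération a(t) = -32·cos(2·t). En substituant t = pi/2: a(pi/2) = 32.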